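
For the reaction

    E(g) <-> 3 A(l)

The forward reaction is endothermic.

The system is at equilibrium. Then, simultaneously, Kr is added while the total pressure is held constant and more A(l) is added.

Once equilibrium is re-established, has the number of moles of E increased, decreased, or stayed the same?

Adding inert gas at constant total pressure expands the volume and lowers every reacting partial pressure. With Δn_gas = 0 − 1 = -1, Q moves away from K toward the side with fewer gas moles, so the system shifts toward the side with more gas moles — to the left.
A is a pure liquid; its activity is 1 regardless of amount, so Q is unaffected — no shift from this change.
The net shift is to the left. E is a reactant, so its amount increases.

increases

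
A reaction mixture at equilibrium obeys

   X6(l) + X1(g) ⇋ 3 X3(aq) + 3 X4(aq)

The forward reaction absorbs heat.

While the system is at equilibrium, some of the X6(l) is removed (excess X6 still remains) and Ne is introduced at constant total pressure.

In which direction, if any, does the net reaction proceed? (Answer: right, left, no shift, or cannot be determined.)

left

X6 is a pure liquid; its activity is 1 regardless of amount, so Q is unaffected — no shift from this change.
Adding inert gas at constant total pressure expands the volume and lowers every reacting partial pressure. With Δn_gas = 0 − 1 = -1, Q moves away from K toward the side with fewer gas moles, so the system shifts toward the side with more gas moles — to the left.
Only the nonzero effect(s) matter; the net shift is to the left.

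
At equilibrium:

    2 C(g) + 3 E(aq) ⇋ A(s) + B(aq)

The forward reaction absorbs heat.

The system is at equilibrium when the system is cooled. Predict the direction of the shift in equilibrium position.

The forward reaction is endothermic. Lowering T favours the exothermic direction — shift to the left.

left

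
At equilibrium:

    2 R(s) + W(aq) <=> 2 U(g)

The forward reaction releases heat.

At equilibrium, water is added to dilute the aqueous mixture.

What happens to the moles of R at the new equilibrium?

Dilution lowers every aqueous concentration by the same factor. Δn_aq = 0 − 1 = -1, so the system shifts toward the side with more dissolved moles — to the left.
The net shift is to the left. R is a reactant, so its amount increases.

increases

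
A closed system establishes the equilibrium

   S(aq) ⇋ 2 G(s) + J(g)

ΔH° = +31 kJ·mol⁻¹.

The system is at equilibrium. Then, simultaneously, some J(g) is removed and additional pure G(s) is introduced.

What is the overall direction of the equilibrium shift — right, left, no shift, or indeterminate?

right

Removing J (g), a product, drives the reaction to the right.
G is a pure solid; its activity is 1 regardless of amount, so Q is unaffected — no shift from this change.
Only the nonzero effect(s) matter; the net shift is to the right.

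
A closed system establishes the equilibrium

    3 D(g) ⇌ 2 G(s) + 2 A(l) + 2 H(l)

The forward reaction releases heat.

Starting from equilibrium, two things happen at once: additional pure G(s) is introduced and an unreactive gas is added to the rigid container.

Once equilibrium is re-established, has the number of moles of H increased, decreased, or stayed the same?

unchanged

G is a pure solid; its activity is 1 regardless of amount, so Q is unaffected — no shift from this change.
At constant volume, adding an inert gas leaves every reacting species' partial pressure unchanged, so Q is unchanged — no shift from this change.
No net shift occurs, so the amount of H is unchanged.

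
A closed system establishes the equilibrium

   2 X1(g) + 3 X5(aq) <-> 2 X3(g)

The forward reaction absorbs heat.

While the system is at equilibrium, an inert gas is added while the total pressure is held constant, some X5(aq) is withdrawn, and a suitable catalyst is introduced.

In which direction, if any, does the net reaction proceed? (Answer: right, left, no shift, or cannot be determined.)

Adding inert gas at constant total pressure expands the volume, scaling every reacting partial pressure by the same factor. Δn_gas = 2 − 2 = 0, so Q is unchanged — no shift.
Removing X5 (aq), a reactant, drives the reaction to the left.
A catalyst speeds both forward and reverse rates equally; it changes neither Q nor K — no shift from this change.
Only the nonzero effect(s) matter; the net shift is to the left.

left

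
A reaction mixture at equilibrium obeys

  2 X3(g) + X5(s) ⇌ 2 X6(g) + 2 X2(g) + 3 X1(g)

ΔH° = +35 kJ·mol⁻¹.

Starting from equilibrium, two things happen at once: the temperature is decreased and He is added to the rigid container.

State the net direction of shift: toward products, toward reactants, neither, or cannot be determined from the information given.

left

The forward reaction is endothermic. Lowering T favours the exothermic direction — shift to the left.
At constant volume, adding an inert gas leaves every reacting species' partial pressure unchanged, so Q is unchanged — no shift from this change.
Only the nonzero effect(s) matter; the net shift is to the left.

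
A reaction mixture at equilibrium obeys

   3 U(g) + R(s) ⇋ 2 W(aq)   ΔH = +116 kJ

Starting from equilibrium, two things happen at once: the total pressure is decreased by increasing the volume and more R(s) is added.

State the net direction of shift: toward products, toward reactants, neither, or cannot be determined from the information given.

left

Gas moles: reactants 3, products 0 (Δn_gas = -3). Expansion shifts the system toward the side with more moles of gas — to the left.
R is a pure solid; its activity is 1 regardless of amount, so Q is unaffected — no shift from this change.
Only the nonzero effect(s) matter; the net shift is to the left.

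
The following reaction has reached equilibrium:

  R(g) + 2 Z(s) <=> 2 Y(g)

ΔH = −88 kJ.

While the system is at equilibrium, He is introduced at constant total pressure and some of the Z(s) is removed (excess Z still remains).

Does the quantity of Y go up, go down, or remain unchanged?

Adding inert gas at constant total pressure expands the volume and lowers every reacting partial pressure. With Δn_gas = 2 − 1 = +1, Q moves away from K toward the side with fewer gas moles, so the system shifts toward the side with more gas moles — to the right.
Z is a pure solid; its activity is 1 regardless of amount, so Q is unaffected — no shift from this change.
The net shift is to the right. Y is a product, so its amount increases.

increases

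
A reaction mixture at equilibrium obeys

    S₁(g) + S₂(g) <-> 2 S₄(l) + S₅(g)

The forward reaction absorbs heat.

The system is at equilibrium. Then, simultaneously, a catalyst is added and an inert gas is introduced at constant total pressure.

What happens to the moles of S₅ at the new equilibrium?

A catalyst speeds both forward and reverse rates equally; it changes neither Q nor K — no shift from this change.
Adding inert gas at constant total pressure expands the volume and lowers every reacting partial pressure. With Δn_gas = 1 − 2 = -1, Q moves away from K toward the side with fewer gas moles, so the system shifts toward the side with more gas moles — to the left.
The net shift is to the left. S₅ is a product, so its amount decreases.

decreases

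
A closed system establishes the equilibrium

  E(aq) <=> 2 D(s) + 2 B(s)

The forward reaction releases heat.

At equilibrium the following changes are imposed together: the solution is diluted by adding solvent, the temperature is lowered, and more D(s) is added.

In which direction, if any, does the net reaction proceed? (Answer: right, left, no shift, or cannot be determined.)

Dilution lowers every aqueous concentration by the same factor. Δn_aq = 0 − 1 = -1, so the system shifts toward the side with more dissolved moles — to the left.
The forward reaction is exothermic. Lowering T favours the exothermic direction — shift to the right.
D is a pure solid; its activity is 1 regardless of amount, so Q is unaffected — no shift from this change.
The individual effects push in opposite directions; without quantitative information the net direction cannot be determined.

cannot be determined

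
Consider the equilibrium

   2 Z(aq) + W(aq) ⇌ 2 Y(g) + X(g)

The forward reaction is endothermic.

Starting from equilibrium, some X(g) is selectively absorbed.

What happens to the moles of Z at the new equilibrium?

decreases

Removing X (g), a product, drives the reaction to the right.
The net shift is to the right. Z is a reactant, so its amount decreases.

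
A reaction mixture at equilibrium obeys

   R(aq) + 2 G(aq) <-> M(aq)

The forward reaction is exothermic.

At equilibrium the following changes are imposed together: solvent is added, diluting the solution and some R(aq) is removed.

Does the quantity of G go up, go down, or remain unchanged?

Dilution lowers every aqueous concentration by the same factor. Δn_aq = 1 − 3 = -2, so the system shifts toward the side with more dissolved moles — to the left.
Removing R (aq), a reactant, drives the reaction to the left.
The net shift is to the left. G is a reactant, so its amount increases.

increases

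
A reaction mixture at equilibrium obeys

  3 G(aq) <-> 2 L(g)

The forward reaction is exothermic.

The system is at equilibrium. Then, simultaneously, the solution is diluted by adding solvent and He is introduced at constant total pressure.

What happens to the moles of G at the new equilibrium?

cannot be determined

Dilution lowers every aqueous concentration by the same factor. Δn_aq = 0 − 3 = -3, so the system shifts toward the side with more dissolved moles — to the left.
Adding inert gas at constant total pressure expands the volume and lowers every reacting partial pressure. With Δn_gas = 2 − 0 = +2, Q moves away from K toward the side with fewer gas moles, so the system shifts toward the side with more gas moles — to the right.
The two effects oppose each other, so the net shift — and hence the change in G — cannot be determined from the given information.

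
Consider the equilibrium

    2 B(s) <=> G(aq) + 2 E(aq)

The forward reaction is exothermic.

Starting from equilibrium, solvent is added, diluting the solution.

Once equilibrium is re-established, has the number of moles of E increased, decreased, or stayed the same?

Dilution lowers every aqueous concentration by the same factor. Δn_aq = 3 − 0 = +3, so the system shifts toward the side with more dissolved moles — to the right.
The net shift is to the right. E is a product, so its amount increases.

increases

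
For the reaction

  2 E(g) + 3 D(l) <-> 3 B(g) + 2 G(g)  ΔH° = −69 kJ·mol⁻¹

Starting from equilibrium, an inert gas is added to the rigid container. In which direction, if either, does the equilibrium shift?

no shift

At constant volume, adding an inert gas leaves every reacting species' partial pressure unchanged, so Q is unchanged — no shift from this change.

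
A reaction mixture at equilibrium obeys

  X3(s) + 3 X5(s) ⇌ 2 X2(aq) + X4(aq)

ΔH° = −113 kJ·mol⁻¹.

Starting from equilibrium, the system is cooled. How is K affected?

increases

K depends on temperature via the van 't Hoff relation. The forward reaction is exothermic, so lowering T increases K.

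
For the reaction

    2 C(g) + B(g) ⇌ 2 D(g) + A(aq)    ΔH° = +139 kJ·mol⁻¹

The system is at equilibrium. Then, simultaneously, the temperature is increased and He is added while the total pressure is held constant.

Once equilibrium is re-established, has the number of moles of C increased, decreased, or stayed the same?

cannot be determined

The forward reaction is endothermic. Raising T favours the endothermic direction — shift to the right.
Adding inert gas at constant total pressure expands the volume and lowers every reacting partial pressure. With Δn_gas = 2 − 3 = -1, Q moves away from K toward the side with fewer gas moles, so the system shifts toward the side with more gas moles — to the left.
The two effects oppose each other, so the net shift — and hence the change in C — cannot be determined from the given information.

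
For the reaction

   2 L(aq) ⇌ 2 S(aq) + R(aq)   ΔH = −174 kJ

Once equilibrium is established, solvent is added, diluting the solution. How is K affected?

The equilibrium constant depends only on temperature. This perturbation may move the position of equilibrium, but since T is unchanged, K itself is unchanged.

unchanged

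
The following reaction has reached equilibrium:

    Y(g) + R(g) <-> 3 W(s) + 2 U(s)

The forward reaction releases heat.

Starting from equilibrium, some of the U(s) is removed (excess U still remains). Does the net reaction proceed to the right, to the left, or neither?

U is a pure solid; its activity is 1 regardless of amount, so Q is unaffected — no shift from this change.

no shift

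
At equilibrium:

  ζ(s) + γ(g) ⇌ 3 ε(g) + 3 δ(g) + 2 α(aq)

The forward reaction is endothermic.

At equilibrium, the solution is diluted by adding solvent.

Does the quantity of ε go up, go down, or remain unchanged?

increases

Dilution lowers every aqueous concentration by the same factor. Δn_aq = 2 − 0 = +2, so the system shifts toward the side with more dissolved moles — to the right.
The net shift is to the right. ε is a product, so its amount increases.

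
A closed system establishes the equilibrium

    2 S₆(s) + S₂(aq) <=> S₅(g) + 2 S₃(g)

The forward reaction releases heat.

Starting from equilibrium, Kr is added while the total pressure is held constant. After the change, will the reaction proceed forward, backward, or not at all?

Adding inert gas at constant total pressure expands the volume and lowers every reacting partial pressure. With Δn_gas = 3 − 0 = +3, Q moves away from K toward the side with fewer gas moles, so the system shifts toward the side with more gas moles — to the right.

right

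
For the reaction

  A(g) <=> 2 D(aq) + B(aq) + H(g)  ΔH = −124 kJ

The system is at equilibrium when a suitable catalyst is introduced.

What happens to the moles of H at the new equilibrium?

unchanged

A catalyst speeds both forward and reverse rates equally; it changes neither Q nor K — no shift from this change.
No net shift occurs, so the amount of H is unchanged.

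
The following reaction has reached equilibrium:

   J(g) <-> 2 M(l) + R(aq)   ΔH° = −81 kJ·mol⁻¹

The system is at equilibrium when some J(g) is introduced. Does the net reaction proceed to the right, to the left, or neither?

Adding J (g), a reactant, drives the reaction to the right.

right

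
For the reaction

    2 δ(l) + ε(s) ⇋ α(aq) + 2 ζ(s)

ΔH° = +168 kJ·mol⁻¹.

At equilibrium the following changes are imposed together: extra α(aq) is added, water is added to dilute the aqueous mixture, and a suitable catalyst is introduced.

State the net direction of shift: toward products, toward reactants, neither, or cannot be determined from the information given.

cannot be determined

Adding α (aq), a product, drives the reaction to the left.
Dilution lowers every aqueous concentration by the same factor. Δn_aq = 1 − 0 = +1, so the system shifts toward the side with more dissolved moles — to the right.
A catalyst speeds both forward and reverse rates equally; it changes neither Q nor K — no shift from this change.
The individual effects push in opposite directions; without quantitative information the net direction cannot be determined.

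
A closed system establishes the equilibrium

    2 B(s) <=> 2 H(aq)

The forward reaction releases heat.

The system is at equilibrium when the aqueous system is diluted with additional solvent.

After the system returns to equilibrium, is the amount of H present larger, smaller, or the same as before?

increases

Dilution lowers every aqueous concentration by the same factor. Δn_aq = 2 − 0 = +2, so the system shifts toward the side with more dissolved moles — to the right.
The net shift is to the right. H is a product, so its amount increases.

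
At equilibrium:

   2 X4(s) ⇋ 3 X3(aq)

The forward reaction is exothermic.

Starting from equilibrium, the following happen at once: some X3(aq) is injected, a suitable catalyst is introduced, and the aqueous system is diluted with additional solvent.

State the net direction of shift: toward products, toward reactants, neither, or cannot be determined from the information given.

cannot be determined

Adding X3 (aq), a product, drives the reaction to the left.
A catalyst speeds both forward and reverse rates equally; it changes neither Q nor K — no shift from this change.
Dilution lowers every aqueous concentration by the same factor. Δn_aq = 3 − 0 = +3, so the system shifts toward the side with more dissolved moles — to the right.
The individual effects push in opposite directions; without quantitative information the net direction cannot be determined.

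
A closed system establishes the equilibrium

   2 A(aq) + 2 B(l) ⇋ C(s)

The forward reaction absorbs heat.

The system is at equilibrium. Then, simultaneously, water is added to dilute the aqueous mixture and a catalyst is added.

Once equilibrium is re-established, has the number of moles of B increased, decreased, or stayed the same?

Dilution lowers every aqueous concentration by the same factor. Δn_aq = 0 − 2 = -2, so the system shifts toward the side with more dissolved moles — to the left.
A catalyst speeds both forward and reverse rates equally; it changes neither Q nor K — no shift from this change.
The net shift is to the left. B is a reactant, so its amount increases.

increases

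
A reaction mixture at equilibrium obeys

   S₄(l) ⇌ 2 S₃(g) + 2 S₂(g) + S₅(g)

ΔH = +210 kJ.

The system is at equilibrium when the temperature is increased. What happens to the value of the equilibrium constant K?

K depends on temperature via the van 't Hoff relation. The forward reaction is endothermic, so raising T increases K.

increases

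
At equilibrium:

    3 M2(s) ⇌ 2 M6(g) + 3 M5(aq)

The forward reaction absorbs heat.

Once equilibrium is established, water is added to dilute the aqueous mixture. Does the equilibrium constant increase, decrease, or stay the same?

unchanged

The equilibrium constant depends only on temperature. This perturbation may move the position of equilibrium, but since T is unchanged, K itself is unchanged.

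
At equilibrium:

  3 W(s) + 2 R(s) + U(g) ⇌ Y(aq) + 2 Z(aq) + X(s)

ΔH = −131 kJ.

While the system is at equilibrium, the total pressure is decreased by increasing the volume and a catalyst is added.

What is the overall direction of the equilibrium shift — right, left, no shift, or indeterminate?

Gas moles: reactants 1, products 0 (Δn_gas = -1). Expansion shifts the system toward the side with more moles of gas — to the left.
A catalyst speeds both forward and reverse rates equally; it changes neither Q nor K — no shift from this change.
Only the nonzero effect(s) matter; the net shift is to the left.

left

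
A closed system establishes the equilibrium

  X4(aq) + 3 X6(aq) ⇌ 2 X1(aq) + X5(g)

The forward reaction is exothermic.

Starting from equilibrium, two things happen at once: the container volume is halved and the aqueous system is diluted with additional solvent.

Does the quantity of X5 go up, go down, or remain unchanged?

Gas moles: reactants 0, products 1 (Δn_gas = +1). Compression shifts the system toward the side with fewer moles of gas — to the left.
Dilution lowers every aqueous concentration by the same factor. Δn_aq = 2 − 4 = -2, so the system shifts toward the side with more dissolved moles — to the left.
The net shift is to the left. X5 is a product, so its amount decreases.

decreases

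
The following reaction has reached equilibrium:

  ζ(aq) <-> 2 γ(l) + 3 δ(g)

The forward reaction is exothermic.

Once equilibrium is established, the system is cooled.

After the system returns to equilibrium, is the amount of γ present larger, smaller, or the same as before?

The forward reaction is exothermic. Lowering T favours the exothermic direction — shift to the right.
The net shift is to the right. γ is a product, so its amount increases.

increases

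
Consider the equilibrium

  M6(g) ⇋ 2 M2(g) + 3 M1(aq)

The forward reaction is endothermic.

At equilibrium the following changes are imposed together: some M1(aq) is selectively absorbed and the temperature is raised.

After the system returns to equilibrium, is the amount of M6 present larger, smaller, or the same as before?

Removing M1 (aq), a product, drives the reaction to the right.
The forward reaction is endothermic. Raising T favours the endothermic direction — shift to the right.
The net shift is to the right. M6 is a reactant, so its amount decreases.

decreases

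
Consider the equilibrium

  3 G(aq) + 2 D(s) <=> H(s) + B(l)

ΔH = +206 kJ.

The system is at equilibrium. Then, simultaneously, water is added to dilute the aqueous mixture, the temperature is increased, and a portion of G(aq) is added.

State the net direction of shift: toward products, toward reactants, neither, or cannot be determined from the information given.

Dilution lowers every aqueous concentration by the same factor. Δn_aq = 0 − 3 = -3, so the system shifts toward the side with more dissolved moles — to the left.
The forward reaction is endothermic. Raising T favours the endothermic direction — shift to the right.
Adding G (aq), a reactant, drives the reaction to the right.
The individual effects push in opposite directions; without quantitative information the net direction cannot be determined.

cannot be determined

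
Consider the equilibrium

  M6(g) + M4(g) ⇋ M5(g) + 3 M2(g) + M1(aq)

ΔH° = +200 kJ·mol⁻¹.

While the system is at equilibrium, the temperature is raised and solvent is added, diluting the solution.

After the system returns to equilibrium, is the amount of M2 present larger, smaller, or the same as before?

increases

The forward reaction is endothermic. Raising T favours the endothermic direction — shift to the right.
Dilution lowers every aqueous concentration by the same factor. Δn_aq = 1 − 0 = +1, so the system shifts toward the side with more dissolved moles — to the right.
The net shift is to the right. M2 is a product, so its amount increases.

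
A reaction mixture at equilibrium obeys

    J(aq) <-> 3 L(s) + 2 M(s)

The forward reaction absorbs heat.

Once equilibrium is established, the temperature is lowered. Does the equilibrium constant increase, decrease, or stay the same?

decreases

K depends on temperature via the van 't Hoff relation. The forward reaction is endothermic, so lowering T decreases K.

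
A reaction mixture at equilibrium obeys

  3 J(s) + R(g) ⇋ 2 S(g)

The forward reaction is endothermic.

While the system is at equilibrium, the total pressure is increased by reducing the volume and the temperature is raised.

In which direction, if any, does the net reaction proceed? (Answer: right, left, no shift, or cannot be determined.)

cannot be determined

Gas moles: reactants 1, products 2 (Δn_gas = +1). Compression shifts the system toward the side with fewer moles of gas — to the left.
The forward reaction is endothermic. Raising T favours the endothermic direction — shift to the right.
The individual effects push in opposite directions; without quantitative information the net direction cannot be determined.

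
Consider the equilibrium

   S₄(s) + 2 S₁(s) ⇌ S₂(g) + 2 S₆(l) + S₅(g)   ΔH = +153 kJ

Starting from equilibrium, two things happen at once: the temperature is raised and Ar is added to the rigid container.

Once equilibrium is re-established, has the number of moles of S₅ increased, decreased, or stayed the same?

The forward reaction is endothermic. Raising T favours the endothermic direction — shift to the right.
At constant volume, adding an inert gas leaves every reacting species' partial pressure unchanged, so Q is unchanged — no shift from this change.
The net shift is to the right. S₅ is a product, so its amount increases.

increases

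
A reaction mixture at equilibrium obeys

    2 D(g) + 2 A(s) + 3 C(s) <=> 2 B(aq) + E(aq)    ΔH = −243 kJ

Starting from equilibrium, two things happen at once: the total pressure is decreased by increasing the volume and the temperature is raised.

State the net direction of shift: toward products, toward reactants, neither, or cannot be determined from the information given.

Gas moles: reactants 2, products 0 (Δn_gas = -2). Expansion shifts the system toward the side with more moles of gas — to the left.
The forward reaction is exothermic. Raising T favours the endothermic direction — shift to the left.
All effects act in the same direction — net shift to the left.

left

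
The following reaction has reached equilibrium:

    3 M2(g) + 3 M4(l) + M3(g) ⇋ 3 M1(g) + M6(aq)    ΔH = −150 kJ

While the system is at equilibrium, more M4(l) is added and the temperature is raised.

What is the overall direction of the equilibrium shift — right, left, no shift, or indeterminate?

left

M4 is a pure liquid; its activity is 1 regardless of amount, so Q is unaffected — no shift from this change.
The forward reaction is exothermic. Raising T favours the endothermic direction — shift to the left.
Only the nonzero effect(s) matter; the net shift is to the left.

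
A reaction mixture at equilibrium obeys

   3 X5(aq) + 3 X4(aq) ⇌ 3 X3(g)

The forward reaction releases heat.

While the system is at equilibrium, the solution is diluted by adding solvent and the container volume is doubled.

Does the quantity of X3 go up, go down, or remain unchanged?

cannot be determined

Dilution lowers every aqueous concentration by the same factor. Δn_aq = 0 − 6 = -6, so the system shifts toward the side with more dissolved moles — to the left.
Gas moles: reactants 0, products 3 (Δn_gas = +3). Expansion shifts the system toward the side with more moles of gas — to the right.
The two effects oppose each other, so the net shift — and hence the change in X3 — cannot be determined from the given information.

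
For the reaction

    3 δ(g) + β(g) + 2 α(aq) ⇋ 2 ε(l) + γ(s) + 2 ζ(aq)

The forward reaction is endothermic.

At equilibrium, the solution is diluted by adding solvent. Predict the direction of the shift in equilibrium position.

Dilution scales every aqueous concentration by the same factor. Δn_aq = 2 − 2 = 0, so Q is unchanged — no shift.

no shift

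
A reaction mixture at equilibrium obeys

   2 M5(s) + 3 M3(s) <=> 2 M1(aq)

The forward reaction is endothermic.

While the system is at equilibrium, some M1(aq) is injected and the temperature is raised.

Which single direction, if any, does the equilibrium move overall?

Adding M1 (aq), a product, drives the reaction to the left.
The forward reaction is endothermic. Raising T favours the endothermic direction — shift to the right.
The individual effects push in opposite directions; without quantitative information the net direction cannot be determined.

cannot be determined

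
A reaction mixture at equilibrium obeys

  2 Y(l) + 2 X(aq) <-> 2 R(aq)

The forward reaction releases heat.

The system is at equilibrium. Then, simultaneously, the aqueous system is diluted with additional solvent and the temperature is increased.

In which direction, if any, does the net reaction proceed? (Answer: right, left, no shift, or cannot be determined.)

left

Dilution scales every aqueous concentration by the same factor. Δn_aq = 2 − 2 = 0, so Q is unchanged — no shift.
The forward reaction is exothermic. Raising T favours the endothermic direction — shift to the left.
Only the nonzero effect(s) matter; the net shift is to the left.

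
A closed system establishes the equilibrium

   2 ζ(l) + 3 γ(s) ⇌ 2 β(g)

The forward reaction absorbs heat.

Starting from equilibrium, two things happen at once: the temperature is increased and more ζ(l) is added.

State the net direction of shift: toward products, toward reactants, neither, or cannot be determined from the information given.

right

The forward reaction is endothermic. Raising T favours the endothermic direction — shift to the right.
ζ is a pure liquid; its activity is 1 regardless of amount, so Q is unaffected — no shift from this change.
Only the nonzero effect(s) matter; the net shift is to the right.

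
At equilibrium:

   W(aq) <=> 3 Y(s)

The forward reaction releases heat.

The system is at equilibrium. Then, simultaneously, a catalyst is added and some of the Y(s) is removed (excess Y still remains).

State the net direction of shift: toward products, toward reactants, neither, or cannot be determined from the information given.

A catalyst speeds both forward and reverse rates equally; it changes neither Q nor K — no shift from this change.
Y is a pure solid; its activity is 1 regardless of amount, so Q is unaffected — no shift from this change.
None of the changes alters Q relative to K, so there is no net shift.

no shift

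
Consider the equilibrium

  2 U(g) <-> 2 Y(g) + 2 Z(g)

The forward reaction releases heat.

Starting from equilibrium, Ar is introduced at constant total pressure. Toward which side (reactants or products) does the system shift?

right

Adding inert gas at constant total pressure expands the volume and lowers every reacting partial pressure. With Δn_gas = 4 − 2 = +2, Q moves away from K toward the side with fewer gas moles, so the system shifts toward the side with more gas moles — to the right.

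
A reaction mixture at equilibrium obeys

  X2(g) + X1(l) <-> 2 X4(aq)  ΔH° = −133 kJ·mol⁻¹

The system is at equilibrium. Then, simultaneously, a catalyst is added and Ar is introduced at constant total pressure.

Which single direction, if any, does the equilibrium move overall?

A catalyst speeds both forward and reverse rates equally; it changes neither Q nor K — no shift from this change.
Adding inert gas at constant total pressure expands the volume and lowers every reacting partial pressure. With Δn_gas = 0 − 1 = -1, Q moves away from K toward the side with fewer gas moles, so the system shifts toward the side with more gas moles — to the left.
Only the nonzero effect(s) matter; the net shift is to the left.

left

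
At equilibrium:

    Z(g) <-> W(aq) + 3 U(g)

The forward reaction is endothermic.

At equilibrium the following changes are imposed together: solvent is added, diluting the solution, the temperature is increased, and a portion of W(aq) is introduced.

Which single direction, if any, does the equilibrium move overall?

cannot be determined

Dilution lowers every aqueous concentration by the same factor. Δn_aq = 1 − 0 = +1, so the system shifts toward the side with more dissolved moles — to the right.
The forward reaction is endothermic. Raising T favours the endothermic direction — shift to the right.
Adding W (aq), a product, drives the reaction to the left.
The individual effects push in opposite directions; without quantitative information the net direction cannot be determined.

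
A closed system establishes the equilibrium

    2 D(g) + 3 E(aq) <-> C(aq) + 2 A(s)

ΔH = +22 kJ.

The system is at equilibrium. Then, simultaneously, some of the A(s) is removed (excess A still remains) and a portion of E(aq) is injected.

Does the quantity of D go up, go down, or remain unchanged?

decreases

A is a pure solid; its activity is 1 regardless of amount, so Q is unaffected — no shift from this change.
Adding E (aq), a reactant, drives the reaction to the right.
The net shift is to the right. D is a reactant, so its amount decreases.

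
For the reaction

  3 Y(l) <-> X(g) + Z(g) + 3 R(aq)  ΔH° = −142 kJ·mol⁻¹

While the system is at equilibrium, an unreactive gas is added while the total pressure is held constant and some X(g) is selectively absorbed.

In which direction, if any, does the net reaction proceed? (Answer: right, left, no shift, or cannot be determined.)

right

Adding inert gas at constant total pressure expands the volume and lowers every reacting partial pressure. With Δn_gas = 2 − 0 = +2, Q moves away from K toward the side with fewer gas moles, so the system shifts toward the side with more gas moles — to the right.
Removing X (g), a product, drives the reaction to the right.
All effects act in the same direction — net shift to the right.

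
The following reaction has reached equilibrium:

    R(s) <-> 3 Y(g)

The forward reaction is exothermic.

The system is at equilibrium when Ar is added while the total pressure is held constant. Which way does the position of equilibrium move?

Adding inert gas at constant total pressure expands the volume and lowers every reacting partial pressure. With Δn_gas = 3 − 0 = +3, Q moves away from K toward the side with fewer gas moles, so the system shifts toward the side with more gas moles — to the right.

right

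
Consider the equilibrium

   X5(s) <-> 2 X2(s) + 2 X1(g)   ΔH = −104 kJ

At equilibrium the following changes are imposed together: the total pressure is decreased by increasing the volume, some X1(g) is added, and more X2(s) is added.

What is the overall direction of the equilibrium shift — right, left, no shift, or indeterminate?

Gas moles: reactants 0, products 2 (Δn_gas = +2). Expansion shifts the system toward the side with more moles of gas — to the right.
Adding X1 (g), a product, drives the reaction to the left.
X2 is a pure solid; its activity is 1 regardless of amount, so Q is unaffected — no shift from this change.
The individual effects push in opposite directions; without quantitative information the net direction cannot be determined.

cannot be determined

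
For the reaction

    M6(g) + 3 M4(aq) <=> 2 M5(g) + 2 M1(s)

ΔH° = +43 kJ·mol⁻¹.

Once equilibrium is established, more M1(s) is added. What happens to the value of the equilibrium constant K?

The equilibrium constant depends only on temperature. This perturbation changes neither the position of equilibrium nor K.

unchanged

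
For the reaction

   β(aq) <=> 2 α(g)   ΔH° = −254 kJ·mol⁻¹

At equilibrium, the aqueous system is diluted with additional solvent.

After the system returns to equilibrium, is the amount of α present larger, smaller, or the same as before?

Dilution lowers every aqueous concentration by the same factor. Δn_aq = 0 − 1 = -1, so the system shifts toward the side with more dissolved moles — to the left.
The net shift is to the left. α is a product, so its amount decreases.

decreases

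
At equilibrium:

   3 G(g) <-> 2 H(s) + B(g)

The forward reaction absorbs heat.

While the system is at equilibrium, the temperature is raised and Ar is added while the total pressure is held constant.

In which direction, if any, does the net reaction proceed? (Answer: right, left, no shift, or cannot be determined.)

cannot be determined

The forward reaction is endothermic. Raising T favours the endothermic direction — shift to the right.
Adding inert gas at constant total pressure expands the volume and lowers every reacting partial pressure. With Δn_gas = 1 − 3 = -2, Q moves away from K toward the side with fewer gas moles, so the system shifts toward the side with more gas moles — to the left.
The individual effects push in opposite directions; without quantitative information the net direction cannot be determined.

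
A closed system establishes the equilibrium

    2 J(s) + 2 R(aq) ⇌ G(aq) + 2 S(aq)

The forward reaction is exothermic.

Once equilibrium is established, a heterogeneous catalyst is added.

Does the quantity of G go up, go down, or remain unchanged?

unchanged

A catalyst speeds both forward and reverse rates equally; it changes neither Q nor K — no shift from this change.
No net shift occurs, so the amount of G is unchanged.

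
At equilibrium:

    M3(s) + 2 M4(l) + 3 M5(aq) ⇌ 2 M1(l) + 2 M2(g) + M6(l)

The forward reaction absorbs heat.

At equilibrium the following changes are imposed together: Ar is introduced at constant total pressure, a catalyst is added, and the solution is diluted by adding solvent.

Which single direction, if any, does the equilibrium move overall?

cannot be determined

Adding inert gas at constant total pressure expands the volume and lowers every reacting partial pressure. With Δn_gas = 2 − 0 = +2, Q moves away from K toward the side with fewer gas moles, so the system shifts toward the side with more gas moles — to the right.
A catalyst speeds both forward and reverse rates equally; it changes neither Q nor K — no shift from this change.
Dilution lowers every aqueous concentration by the same factor. Δn_aq = 0 − 3 = -3, so the system shifts toward the side with more dissolved moles — to the left.
The individual effects push in opposite directions; without quantitative information the net direction cannot be determined.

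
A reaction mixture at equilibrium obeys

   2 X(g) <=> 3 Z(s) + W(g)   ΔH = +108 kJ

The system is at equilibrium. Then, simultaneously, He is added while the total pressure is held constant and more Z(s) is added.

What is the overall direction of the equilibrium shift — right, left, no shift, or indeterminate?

Adding inert gas at constant total pressure expands the volume and lowers every reacting partial pressure. With Δn_gas = 1 − 2 = -1, Q moves away from K toward the side with fewer gas moles, so the system shifts toward the side with more gas moles — to the left.
Z is a pure solid; its activity is 1 regardless of amount, so Q is unaffected — no shift from this change.
Only the nonzero effect(s) matter; the net shift is to the left.

left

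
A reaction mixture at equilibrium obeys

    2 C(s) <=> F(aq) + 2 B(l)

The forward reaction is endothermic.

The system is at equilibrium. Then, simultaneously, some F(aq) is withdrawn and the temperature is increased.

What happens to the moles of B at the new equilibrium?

Removing F (aq), a product, drives the reaction to the right.
The forward reaction is endothermic. Raising T favours the endothermic direction — shift to the right.
The net shift is to the right. B is a product, so its amount increases.

increases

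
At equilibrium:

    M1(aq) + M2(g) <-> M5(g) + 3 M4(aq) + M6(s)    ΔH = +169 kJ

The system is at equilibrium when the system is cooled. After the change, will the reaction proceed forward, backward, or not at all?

left

The forward reaction is endothermic. Lowering T favours the exothermic direction — shift to the left.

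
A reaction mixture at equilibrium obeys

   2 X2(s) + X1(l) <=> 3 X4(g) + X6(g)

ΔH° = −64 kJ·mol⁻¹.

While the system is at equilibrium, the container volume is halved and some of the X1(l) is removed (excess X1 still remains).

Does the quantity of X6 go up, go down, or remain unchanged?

decreases

Gas moles: reactants 0, products 4 (Δn_gas = +4). Compression shifts the system toward the side with fewer moles of gas — to the left.
X1 is a pure liquid; its activity is 1 regardless of amount, so Q is unaffected — no shift from this change.
The net shift is to the left. X6 is a product, so its amount decreases.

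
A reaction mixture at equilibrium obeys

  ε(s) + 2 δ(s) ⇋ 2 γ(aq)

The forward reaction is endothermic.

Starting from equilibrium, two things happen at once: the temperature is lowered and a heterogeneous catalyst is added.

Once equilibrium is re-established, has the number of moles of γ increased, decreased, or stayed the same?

The forward reaction is endothermic. Lowering T favours the exothermic direction — shift to the left.
A catalyst speeds both forward and reverse rates equally; it changes neither Q nor K — no shift from this change.
The net shift is to the left. γ is a product, so its amount decreases.

decreases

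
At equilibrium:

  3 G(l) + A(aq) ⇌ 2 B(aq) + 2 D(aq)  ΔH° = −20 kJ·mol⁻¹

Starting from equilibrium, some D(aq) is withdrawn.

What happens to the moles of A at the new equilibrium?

decreases

Removing D (aq), a product, drives the reaction to the right.
The net shift is to the right. A is a reactant, so its amount decreases.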